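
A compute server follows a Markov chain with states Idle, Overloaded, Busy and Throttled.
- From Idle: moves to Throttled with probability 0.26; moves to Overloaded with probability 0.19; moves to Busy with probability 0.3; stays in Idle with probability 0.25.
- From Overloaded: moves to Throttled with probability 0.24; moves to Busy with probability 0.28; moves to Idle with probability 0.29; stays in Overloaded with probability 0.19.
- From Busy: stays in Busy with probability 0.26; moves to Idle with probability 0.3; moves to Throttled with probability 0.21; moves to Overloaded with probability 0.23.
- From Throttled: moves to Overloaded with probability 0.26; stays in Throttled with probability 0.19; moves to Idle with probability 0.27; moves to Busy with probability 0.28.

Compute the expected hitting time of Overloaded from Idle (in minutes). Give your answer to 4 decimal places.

Let t(s) be the expected number of minutes to first reach Overloaded from state s, with t(Overloaded) = 0. Conditioning on the first minute:
t(Idle) = 1 + 0.25·t(Idle) + 0.3·t(Busy) + 0.26·t(Throttled)
t(Busy) = 1 + 0.3·t(Idle) + 0.26·t(Busy) + 0.21·t(Throttled)
t(Throttled) = 1 + 0.27·t(Idle) + 0.28·t(Busy) + 0.19·t(Throttled)
Solving: t(Idle) = 4.5989, t(Busy) = 4.4364, t(Throttled) = 4.3011.
Expected minutes from Idle to Overloaded: 4.5989.

4.5989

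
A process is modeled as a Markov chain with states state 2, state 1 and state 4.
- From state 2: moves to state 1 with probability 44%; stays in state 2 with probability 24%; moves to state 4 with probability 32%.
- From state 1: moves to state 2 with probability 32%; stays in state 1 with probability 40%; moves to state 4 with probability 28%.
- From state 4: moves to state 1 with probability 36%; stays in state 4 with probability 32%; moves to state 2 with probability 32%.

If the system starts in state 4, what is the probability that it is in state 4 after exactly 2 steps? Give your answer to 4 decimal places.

Sum over the intermediate state after 1 step:
P = P(state 4→state 2)·P(state 2→state 4) + P(state 4→state 1)·P(state 1→state 4) + P(state 4→state 4)·P(state 4→state 4)
  = 0.32×0.32 + 0.36×0.28 + 0.32×0.32
  = 0.1024 + 0.1008 + 0.1024 = 0.3056

0.3056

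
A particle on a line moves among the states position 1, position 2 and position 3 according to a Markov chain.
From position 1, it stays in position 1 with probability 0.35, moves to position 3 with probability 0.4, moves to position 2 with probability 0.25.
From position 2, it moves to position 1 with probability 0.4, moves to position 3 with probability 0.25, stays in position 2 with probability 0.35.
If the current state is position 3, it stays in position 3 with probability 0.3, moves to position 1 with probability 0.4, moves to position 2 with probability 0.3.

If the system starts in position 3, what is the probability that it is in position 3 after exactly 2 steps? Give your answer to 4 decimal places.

0.3250

Sum over the intermediate state after 1 step:
P = P(position 3→position 1)·P(position 1→position 3) + P(position 3→position 2)·P(position 2→position 3) + P(position 3→position 3)·P(position 3→position 3)
  = 0.4×0.4 + 0.3×0.25 + 0.3×0.3
  = 0.1600 + 0.0750 + 0.0900 = 0.3250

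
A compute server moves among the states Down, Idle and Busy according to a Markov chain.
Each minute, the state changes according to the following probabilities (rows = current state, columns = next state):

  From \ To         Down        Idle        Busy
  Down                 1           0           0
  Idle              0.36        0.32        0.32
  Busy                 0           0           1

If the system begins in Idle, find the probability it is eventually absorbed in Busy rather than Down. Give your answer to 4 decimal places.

0.4706

Let h(s) be the probability of absorption at Busy starting from transient state s. Then h(Busy) = 1 and h(Down) = 0. By first-step analysis:
h(Idle) = 0.36·0 + 0.32·h(Idle) + 0.32·1
Solving: h(Idle) = 0.4706.
Starting from Idle, the probability is 0.4706.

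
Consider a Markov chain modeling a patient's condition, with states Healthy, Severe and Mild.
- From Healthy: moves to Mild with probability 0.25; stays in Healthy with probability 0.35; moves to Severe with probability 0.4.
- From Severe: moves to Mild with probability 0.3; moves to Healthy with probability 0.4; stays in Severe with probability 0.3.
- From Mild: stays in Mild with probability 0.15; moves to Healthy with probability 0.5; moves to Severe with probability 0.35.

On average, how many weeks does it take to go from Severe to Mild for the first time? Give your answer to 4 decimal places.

3.5593

Let t(s) be the expected number of weeks to first reach Mild from state s, with t(Mild) = 0. Conditioning on the first week:
t(Healthy) = 1 + 0.35·t(Healthy) + 0.4·t(Severe)
t(Severe) = 1 + 0.4·t(Healthy) + 0.3·t(Severe)
Solving: t(Healthy) = 3.7288, t(Severe) = 3.5593.
Expected weeks from Severe to Mild: 3.5593.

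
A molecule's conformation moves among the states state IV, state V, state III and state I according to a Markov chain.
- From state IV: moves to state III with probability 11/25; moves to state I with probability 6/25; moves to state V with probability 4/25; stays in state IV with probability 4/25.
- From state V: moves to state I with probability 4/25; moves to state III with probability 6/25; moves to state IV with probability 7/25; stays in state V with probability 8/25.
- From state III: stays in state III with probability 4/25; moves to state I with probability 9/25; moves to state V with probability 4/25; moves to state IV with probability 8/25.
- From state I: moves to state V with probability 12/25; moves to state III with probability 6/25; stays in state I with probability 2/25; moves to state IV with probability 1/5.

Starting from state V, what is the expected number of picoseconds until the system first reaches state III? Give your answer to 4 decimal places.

Let t(s) be the expected number of picoseconds to first reach state III from state s, with t(state III) = 0. Conditioning on the first picosecond:
t(state IV) = 1 + 0.16·t(state IV) + 0.16·t(state V) + 0.24·t(state I)
t(state V) = 1 + 0.28·t(state IV) + 0.32·t(state V) + 0.16·t(state I)
t(state I) = 1 + 0.2·t(state IV) + 0.48·t(state V) + 0.08·t(state I)
Solving: t(state IV) = 2.8591, t(state V) = 3.4767, t(state I) = 3.5224.
Expected picoseconds from state V to state III: 3.4767.

3.4767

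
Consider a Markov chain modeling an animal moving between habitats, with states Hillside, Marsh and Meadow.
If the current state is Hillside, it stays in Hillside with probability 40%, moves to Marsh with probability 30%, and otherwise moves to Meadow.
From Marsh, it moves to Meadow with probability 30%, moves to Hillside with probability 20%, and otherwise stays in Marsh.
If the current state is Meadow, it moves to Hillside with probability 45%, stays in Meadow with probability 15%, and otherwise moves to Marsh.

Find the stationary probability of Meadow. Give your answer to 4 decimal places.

0.2609

Let the stationary distribution be π with π = πP and π_1 + π_2 + π_3 = 1.
π_1 = 0.4·π_1 + 0.2·π_2 + 0.45·π_3
π_2 = 0.3·π_1 + 0.5·π_2 + 0.4·π_3
Solving with the normalization constraint gives π = (0.3315, 0.4076, 0.2609).
So the stationary probability of Meadow is 0.2609.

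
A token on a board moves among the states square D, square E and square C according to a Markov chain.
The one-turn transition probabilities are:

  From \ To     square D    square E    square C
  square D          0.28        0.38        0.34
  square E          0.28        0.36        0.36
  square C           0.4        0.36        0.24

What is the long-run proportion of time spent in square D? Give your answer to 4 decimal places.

Let the stationary distribution be π with π = πP and π_1 + π_2 + π_3 = 1.
π_1 = 0.28·π_1 + 0.28·π_2 + 0.4·π_3
π_2 = 0.38·π_1 + 0.36·π_2 + 0.36·π_3
Solving with the normalization constraint gives π = (0.3179, 0.3664, 0.3158).
So the stationary probability of square D is 0.3179.

0.3179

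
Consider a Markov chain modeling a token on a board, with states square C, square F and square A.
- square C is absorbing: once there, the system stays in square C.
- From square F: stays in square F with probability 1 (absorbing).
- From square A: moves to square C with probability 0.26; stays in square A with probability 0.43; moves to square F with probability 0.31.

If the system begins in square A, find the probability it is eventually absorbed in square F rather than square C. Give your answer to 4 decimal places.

0.5439

Let h(s) be the probability of absorption at square F starting from transient state s. Then h(square F) = 1 and h(square C) = 0. By first-step analysis:
h(square A) = 0.26·0 + 0.31·1 + 0.43·h(square A)
Solving: h(square A) = 0.5439.
Starting from square A, the probability is 0.5439.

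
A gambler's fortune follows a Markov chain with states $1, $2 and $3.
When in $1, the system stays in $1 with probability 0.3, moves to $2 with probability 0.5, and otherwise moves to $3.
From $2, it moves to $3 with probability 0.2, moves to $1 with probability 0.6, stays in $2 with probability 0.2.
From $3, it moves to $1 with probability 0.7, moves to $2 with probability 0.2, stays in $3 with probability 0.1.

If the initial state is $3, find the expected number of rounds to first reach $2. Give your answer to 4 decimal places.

2.8571

Let t(s) be the expected number of rounds to first reach $2 from state s, with t($2) = 0. Conditioning on the first round:
t($1) = 1 + 0.3·t($1) + 0.2·t($3)
t($3) = 1 + 0.7·t($1) + 0.1·t($3)
Solving: t($1) = 2.2449, t($3) = 2.8571.
Expected rounds from $3 to $2: 2.8571.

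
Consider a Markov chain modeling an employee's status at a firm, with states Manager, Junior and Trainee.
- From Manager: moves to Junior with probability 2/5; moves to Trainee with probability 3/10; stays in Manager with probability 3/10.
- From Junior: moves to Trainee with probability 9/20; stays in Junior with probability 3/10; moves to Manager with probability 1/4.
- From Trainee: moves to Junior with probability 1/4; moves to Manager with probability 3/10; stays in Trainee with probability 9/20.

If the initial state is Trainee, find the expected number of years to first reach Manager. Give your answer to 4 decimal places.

Let t(s) be the expected number of years to first reach Manager from state s, with t(Manager) = 0. Conditioning on the first year:
t(Junior) = 1 + 0.3·t(Junior) + 0.45·t(Trainee)
t(Trainee) = 1 + 0.25·t(Junior) + 0.45·t(Trainee)
Solving: t(Junior) = 3.6697, t(Trainee) = 3.4862.
Expected years from Trainee to Manager: 3.4862.

3.4862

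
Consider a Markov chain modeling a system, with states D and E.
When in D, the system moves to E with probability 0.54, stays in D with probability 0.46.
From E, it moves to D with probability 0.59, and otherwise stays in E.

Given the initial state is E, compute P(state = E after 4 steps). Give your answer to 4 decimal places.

0.4780

Propagate the distribution vector 4 steps from E.
After 0 steps: (0.0000, 1.0000)
After 1 step: (0.5900, 0.4100)
After 2 steps: (0.5133, 0.4867)
After 3 steps: (0.5233, 0.4767)
After 4 steps: (0.5220, 0.4780)
P(in E after 4 steps) = 0.4780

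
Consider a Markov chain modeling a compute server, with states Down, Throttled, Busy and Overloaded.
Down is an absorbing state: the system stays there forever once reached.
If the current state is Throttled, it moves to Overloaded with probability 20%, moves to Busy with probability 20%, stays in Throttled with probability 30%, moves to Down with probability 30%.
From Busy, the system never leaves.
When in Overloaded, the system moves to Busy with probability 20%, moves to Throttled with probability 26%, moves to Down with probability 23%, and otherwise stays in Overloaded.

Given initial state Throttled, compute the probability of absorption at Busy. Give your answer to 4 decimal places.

Let h(s) be the probability of absorption at Busy starting from transient state s. Then h(Busy) = 1 and h(Down) = 0. By first-step analysis:
h(Throttled) = 0.3·0 + 0.3·h(Throttled) + 0.2·1 + 0.2·h(Overloaded)
h(Overloaded) = 0.23·0 + 0.26·h(Throttled) + 0.2·1 + 0.31·h(Overloaded)
Solving: h(Throttled) = 0.4130, h(Overloaded) = 0.4455.
Starting from Throttled, the probability is 0.4130.

0.4130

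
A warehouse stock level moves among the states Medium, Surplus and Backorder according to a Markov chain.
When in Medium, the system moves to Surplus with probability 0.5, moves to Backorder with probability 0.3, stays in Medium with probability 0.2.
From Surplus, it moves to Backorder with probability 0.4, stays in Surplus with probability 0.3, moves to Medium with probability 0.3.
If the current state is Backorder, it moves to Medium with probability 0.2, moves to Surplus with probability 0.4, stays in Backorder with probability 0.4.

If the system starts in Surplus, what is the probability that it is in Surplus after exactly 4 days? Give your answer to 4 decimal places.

0.3857

Propagate the distribution vector 4 days from Surplus.
After 0 days: (0.0000, 1.0000, 0.0000)
After 1 day: (0.3000, 0.3000, 0.4000)
After 2 days: (0.2300, 0.4000, 0.3700)
After 3 days: (0.2400, 0.3830, 0.3770)
After 4 days: (0.2383, 0.3857, 0.3760)
P(in Surplus after 4 days) = 0.3857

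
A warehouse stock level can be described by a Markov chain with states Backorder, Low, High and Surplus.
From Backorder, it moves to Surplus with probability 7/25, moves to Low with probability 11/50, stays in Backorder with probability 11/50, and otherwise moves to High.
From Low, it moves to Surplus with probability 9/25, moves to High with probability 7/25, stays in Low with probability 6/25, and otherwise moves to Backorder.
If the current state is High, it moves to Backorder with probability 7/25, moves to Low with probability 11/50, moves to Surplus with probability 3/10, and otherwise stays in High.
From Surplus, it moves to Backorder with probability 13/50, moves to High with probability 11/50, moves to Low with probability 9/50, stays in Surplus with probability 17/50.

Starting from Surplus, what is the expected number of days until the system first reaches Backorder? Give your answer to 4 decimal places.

4.2304

Let t(s) be the expected number of days to first reach Backorder from state s, with t(Backorder) = 0. Conditioning on the first day:
t(Low) = 1 + 0.24·t(Low) + 0.28·t(High) + 0.36·t(Surplus)
t(High) = 1 + 0.22·t(Low) + 0.2·t(High) + 0.3·t(Surplus)
t(Surplus) = 1 + 0.18·t(Low) + 0.22·t(High) + 0.34·t(Surplus)
Solving: t(Low) = 4.8567, t(High) = 4.1720, t(Surplus) = 4.2304.
Expected days from Surplus to Backorder: 4.2304.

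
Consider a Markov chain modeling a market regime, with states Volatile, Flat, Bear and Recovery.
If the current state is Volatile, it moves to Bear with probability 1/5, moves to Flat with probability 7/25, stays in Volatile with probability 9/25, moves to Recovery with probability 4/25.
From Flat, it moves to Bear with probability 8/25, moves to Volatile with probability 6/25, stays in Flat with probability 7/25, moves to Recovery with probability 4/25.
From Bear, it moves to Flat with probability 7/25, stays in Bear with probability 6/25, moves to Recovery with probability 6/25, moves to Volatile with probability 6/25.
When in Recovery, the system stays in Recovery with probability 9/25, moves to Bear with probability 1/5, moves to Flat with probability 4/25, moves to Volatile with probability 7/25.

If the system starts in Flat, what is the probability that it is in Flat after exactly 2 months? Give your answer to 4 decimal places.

0.2608

Propagate the distribution vector 2 months from Flat.
After 0 months: (0.0000, 1.0000, 0.0000, 0.0000)
After 1 month: (0.2400, 0.2800, 0.3200, 0.1600)
After 2 months: (0.2752, 0.2608, 0.2464, 0.2176)
P(in Flat after 2 months) = 0.2608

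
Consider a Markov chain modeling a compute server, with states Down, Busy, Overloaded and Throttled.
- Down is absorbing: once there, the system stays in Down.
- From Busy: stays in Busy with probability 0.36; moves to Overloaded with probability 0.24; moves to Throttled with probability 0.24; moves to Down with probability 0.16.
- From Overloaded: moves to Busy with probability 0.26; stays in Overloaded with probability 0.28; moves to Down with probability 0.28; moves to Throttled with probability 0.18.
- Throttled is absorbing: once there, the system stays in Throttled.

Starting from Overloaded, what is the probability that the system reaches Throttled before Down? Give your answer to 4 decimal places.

Let h(s) be the probability of absorption at Throttled starting from transient state s. Then h(Throttled) = 1 and h(Down) = 0. By first-step analysis:
h(Busy) = 0.16·0 + 0.36·h(Busy) + 0.24·h(Overloaded) + 0.24·1
h(Overloaded) = 0.28·0 + 0.26·h(Busy) + 0.28·h(Overloaded) + 0.18·1
Solving: h(Busy) = 0.5422, h(Overloaded) = 0.4458.
Starting from Overloaded, the probability is 0.4458.

0.4458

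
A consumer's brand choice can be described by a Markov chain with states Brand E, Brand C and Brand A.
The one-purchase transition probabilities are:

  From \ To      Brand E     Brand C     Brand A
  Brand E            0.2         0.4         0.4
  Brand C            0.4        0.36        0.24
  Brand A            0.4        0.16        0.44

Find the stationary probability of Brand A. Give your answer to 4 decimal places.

Let the stationary distribution be π with π = πP and π_1 + π_2 + π_3 = 1.
π_1 = 0.2·π_1 + 0.4·π_2 + 0.4·π_3
π_2 = 0.4·π_1 + 0.36·π_2 + 0.16·π_3
Solving with the normalization constraint gives π = (0.3333, 0.3000, 0.3667).
So the stationary probability of Brand A is 0.3667.

0.3667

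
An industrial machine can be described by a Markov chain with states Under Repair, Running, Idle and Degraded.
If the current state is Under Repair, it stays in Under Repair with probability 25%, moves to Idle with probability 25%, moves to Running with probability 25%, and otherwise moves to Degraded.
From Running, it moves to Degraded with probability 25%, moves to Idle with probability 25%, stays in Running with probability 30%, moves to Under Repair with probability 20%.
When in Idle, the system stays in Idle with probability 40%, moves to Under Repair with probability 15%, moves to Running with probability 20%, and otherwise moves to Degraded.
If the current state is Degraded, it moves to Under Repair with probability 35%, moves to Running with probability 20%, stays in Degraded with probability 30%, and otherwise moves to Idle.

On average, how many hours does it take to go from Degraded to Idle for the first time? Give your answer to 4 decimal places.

Let t(s) be the expected number of hours to first reach Idle from state s, with t(Idle) = 0. Conditioning on the first hour:
t(Under Repair) = 1 + 0.25·t(Under Repair) + 0.25·t(Running) + 0.25·t(Degraded)
t(Running) = 1 + 0.2·t(Under Repair) + 0.3·t(Running) + 0.25·t(Degraded)
t(Degraded) = 1 + 0.35·t(Under Repair) + 0.2·t(Running) + 0.3·t(Degraded)
Solving: t(Under Repair) = 4.4706, t(Running) = 4.4706, t(Degraded) = 4.9412.
Expected hours from Degraded to Idle: 4.9412.

4.9412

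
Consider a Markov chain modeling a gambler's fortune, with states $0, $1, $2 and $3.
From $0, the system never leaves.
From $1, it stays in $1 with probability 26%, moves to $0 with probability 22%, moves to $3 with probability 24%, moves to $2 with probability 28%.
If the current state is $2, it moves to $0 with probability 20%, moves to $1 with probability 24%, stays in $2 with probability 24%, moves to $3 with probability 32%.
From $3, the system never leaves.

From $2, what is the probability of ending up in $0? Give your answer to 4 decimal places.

0.4055

Let h(s) be the probability of absorption at $0 starting from transient state s. Then h($0) = 1 and h($3) = 0. By first-step analysis:
h($1) = 0.22·1 + 0.26·h($1) + 0.28·h($2) + 0.24·0
h($2) = 0.2·1 + 0.24·h($1) + 0.24·h($2) + 0.32·0
Solving: h($1) = 0.4507, h($2) = 0.4055.
Starting from $2, the probability is 0.4055.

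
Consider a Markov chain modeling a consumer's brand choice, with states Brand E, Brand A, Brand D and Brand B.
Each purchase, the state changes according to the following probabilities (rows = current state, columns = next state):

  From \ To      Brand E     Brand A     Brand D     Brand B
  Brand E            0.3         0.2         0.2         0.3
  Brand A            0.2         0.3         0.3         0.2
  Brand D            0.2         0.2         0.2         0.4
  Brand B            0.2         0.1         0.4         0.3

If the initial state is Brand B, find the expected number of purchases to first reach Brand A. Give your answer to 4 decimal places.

Let t(s) be the expected number of purchases to first reach Brand A from state s, with t(Brand A) = 0. Conditioning on the first purchase:
t(Brand E) = 1 + 0.3·t(Brand E) + 0.2·t(Brand D) + 0.3·t(Brand B)
t(Brand D) = 1 + 0.2·t(Brand E) + 0.2·t(Brand D) + 0.4·t(Brand B)
t(Brand B) = 1 + 0.2·t(Brand E) + 0.4·t(Brand D) + 0.3·t(Brand B)
Solving: t(Brand E) = 5.9756, t(Brand D) = 6.0366, t(Brand B) = 6.5854.
Expected purchases from Brand B to Brand A: 6.5854.

6.5854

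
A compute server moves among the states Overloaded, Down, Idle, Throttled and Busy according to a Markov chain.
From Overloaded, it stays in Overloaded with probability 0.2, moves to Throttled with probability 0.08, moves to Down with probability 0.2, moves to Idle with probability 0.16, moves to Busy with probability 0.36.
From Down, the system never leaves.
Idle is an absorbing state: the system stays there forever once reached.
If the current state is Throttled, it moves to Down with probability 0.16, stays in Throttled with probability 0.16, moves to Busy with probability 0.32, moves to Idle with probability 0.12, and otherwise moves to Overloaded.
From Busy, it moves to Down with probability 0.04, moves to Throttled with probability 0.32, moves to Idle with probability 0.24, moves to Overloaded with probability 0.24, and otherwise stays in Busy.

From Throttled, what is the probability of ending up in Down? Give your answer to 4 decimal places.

Let h(s) be the probability of absorption at Down starting from transient state s. Then h(Down) = 1 and h(Idle) = 0. By first-step analysis:
h(Overloaded) = 0.2·h(Overloaded) + 0.2·1 + 0.16·0 + 0.08·h(Throttled) + 0.36·h(Busy)
h(Throttled) = 0.24·h(Overloaded) + 0.16·1 + 0.12·0 + 0.16·h(Throttled) + 0.32·h(Busy)
h(Busy) = 0.24·h(Overloaded) + 0.04·1 + 0.24·0 + 0.32·h(Throttled) + 0.16·h(Busy)
Solving: h(Overloaded) = 0.4525, h(Throttled) = 0.4529, h(Busy) = 0.3494.
Starting from Throttled, the probability is 0.4529.

0.4529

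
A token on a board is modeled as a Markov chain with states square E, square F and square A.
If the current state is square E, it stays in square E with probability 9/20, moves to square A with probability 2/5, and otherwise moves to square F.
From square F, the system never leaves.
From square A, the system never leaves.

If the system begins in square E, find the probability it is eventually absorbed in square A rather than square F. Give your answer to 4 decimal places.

Let h(s) be the probability of absorption at square A starting from transient state s. Then h(square A) = 1 and h(square F) = 0. By first-step analysis:
h(square E) = 0.45·h(square E) + 0.15·0 + 0.4·1
Solving: h(square E) = 0.7273.
Starting from square E, the probability is 0.7273.

0.7273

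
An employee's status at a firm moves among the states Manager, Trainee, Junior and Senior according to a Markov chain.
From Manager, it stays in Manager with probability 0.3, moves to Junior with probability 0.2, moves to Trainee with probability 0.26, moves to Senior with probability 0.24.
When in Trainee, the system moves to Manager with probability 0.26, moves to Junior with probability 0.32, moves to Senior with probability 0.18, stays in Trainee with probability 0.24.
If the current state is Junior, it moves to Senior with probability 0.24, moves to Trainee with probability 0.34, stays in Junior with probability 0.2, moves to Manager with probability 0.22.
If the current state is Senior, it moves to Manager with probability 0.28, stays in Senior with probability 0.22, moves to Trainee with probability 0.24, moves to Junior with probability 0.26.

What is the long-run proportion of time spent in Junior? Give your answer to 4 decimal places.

Let the stationary distribution be π with π = πP and π_1 + π_2 + π_3 + π_4 = 1.
π_1 = 0.3·π_1 + 0.26·π_2 + 0.22·π_3 + 0.28·π_4
π_2 = 0.26·π_1 + 0.24·π_2 + 0.34·π_3 + 0.24·π_4
π_3 = 0.2·π_1 + 0.32·π_2 + 0.2·π_3 + 0.26·π_4
Solving with the normalization constraint gives π = (0.2652, 0.2699, 0.2455, 0.2194).
So the stationary probability of Junior is 0.2455.

0.2455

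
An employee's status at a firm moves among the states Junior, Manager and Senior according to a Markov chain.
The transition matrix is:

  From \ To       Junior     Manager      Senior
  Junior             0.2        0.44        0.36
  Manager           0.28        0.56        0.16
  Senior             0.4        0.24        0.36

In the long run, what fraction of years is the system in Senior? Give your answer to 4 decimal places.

0.2724

Let the stationary distribution be π with π = πP and π_1 + π_2 + π_3 = 1.
π_1 = 0.2·π_1 + 0.28·π_2 + 0.4·π_3
π_2 = 0.44·π_1 + 0.56·π_2 + 0.24·π_3
Solving with the normalization constraint gives π = (0.2895, 0.4381, 0.2724).
So the stationary probability of Senior is 0.2724.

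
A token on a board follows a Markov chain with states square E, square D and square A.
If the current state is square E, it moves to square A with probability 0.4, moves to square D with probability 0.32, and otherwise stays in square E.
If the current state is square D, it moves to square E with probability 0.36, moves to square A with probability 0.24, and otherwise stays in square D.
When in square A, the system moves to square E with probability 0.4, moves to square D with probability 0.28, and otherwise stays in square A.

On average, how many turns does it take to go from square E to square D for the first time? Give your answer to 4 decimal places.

3.2767

Let t(s) be the expected number of turns to first reach square D from state s, with t(square D) = 0. Conditioning on the first turn:
t(square E) = 1 + 0.28·t(square E) + 0.4·t(square A)
t(square A) = 1 + 0.4·t(square E) + 0.32·t(square A)
Solving: t(square E) = 3.2767, t(square A) = 3.3981.
Expected turns from square E to square D: 3.2767.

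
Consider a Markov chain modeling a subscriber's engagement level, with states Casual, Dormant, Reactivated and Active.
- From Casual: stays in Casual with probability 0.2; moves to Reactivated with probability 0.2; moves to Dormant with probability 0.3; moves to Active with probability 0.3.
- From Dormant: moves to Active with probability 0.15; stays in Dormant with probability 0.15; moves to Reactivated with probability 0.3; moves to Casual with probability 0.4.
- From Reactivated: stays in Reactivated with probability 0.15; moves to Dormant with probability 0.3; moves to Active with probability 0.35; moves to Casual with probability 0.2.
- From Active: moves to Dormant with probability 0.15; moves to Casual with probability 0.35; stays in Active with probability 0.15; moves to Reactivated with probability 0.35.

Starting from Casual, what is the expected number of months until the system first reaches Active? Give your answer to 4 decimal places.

3.6814

Let t(s) be the expected number of months to first reach Active from state s, with t(Active) = 0. Conditioning on the first month:
t(Casual) = 1 + 0.2·t(Casual) + 0.3·t(Dormant) + 0.2·t(Reactivated)
t(Dormant) = 1 + 0.4·t(Casual) + 0.15·t(Dormant) + 0.3·t(Reactivated)
t(Reactivated) = 1 + 0.2·t(Casual) + 0.3·t(Dormant) + 0.15·t(Reactivated)
Solving: t(Casual) = 3.6814, t(Dormant) = 4.1463, t(Reactivated) = 3.5061.
Expected months from Casual to Active: 3.6814.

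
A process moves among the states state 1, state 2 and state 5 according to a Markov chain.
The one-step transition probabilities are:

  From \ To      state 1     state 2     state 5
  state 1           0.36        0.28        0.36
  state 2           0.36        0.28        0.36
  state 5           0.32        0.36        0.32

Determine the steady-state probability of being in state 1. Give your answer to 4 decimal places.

0.3462

Let the stationary distribution be π with π = πP and π_1 + π_2 + π_3 = 1.
π_1 = 0.36·π_1 + 0.36·π_2 + 0.32·π_3
π_2 = 0.28·π_1 + 0.28·π_2 + 0.36·π_3
Solving with the normalization constraint gives π = (0.3462, 0.3077, 0.3462).
So the stationary probability of state 1 is 0.3462.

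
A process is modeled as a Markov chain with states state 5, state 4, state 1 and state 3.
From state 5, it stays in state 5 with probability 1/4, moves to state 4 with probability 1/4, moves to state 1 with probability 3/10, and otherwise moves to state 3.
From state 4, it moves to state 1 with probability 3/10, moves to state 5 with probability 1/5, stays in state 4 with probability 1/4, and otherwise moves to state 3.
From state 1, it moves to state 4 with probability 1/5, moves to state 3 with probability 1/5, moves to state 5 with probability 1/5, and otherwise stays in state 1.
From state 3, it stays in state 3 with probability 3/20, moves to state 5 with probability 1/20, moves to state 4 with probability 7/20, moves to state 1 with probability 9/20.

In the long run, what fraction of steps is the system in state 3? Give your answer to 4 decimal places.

Let the stationary distribution be π with π = πP and π_1 + π_2 + π_3 + π_4 = 1.
π_1 = 0.25·π_1 + 0.2·π_2 + 0.2·π_3 + 0.05·π_4
π_2 = 0.25·π_1 + 0.25·π_2 + 0.2·π_3 + 0.35·π_4
π_3 = 0.3·π_1 + 0.3·π_2 + 0.4·π_3 + 0.45·π_4
Solving with the normalization constraint gives π = (0.1786, 0.2519, 0.3671, 0.2025).
So the stationary probability of state 3 is 0.2025.

0.2025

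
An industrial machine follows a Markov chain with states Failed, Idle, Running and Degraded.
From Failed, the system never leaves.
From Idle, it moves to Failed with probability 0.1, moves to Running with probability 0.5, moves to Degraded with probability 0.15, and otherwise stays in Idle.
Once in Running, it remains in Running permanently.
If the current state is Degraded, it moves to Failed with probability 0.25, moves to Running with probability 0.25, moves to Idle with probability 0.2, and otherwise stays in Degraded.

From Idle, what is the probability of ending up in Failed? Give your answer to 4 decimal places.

0.2172

Let h(s) be the probability of absorption at Failed starting from transient state s. Then h(Failed) = 1 and h(Running) = 0. By first-step analysis:
h(Idle) = 0.1·1 + 0.25·h(Idle) + 0.5·0 + 0.15·h(Degraded)
h(Degraded) = 0.25·1 + 0.2·h(Idle) + 0.25·0 + 0.3·h(Degraded)
Solving: h(Idle) = 0.2172, h(Degraded) = 0.4192.
Starting from Idle, the probability is 0.2172.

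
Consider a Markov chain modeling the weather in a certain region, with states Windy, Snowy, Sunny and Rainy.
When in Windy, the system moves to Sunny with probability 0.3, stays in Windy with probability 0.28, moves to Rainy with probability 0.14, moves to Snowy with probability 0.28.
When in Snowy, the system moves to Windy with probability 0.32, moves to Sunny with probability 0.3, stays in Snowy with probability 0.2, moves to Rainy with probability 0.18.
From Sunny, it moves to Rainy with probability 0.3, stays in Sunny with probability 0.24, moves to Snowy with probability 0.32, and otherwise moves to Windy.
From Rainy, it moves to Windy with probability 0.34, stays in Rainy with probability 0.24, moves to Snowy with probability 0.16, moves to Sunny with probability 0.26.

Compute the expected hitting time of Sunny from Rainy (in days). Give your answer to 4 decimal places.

3.5597

Let t(s) be the expected number of days to first reach Sunny from state s, with t(Sunny) = 0. Conditioning on the first day:
t(Windy) = 1 + 0.28·t(Windy) + 0.28·t(Snowy) + 0.14·t(Rainy)
t(Snowy) = 1 + 0.32·t(Windy) + 0.2·t(Snowy) + 0.18·t(Rainy)
t(Rainy) = 1 + 0.34·t(Windy) + 0.16·t(Snowy) + 0.24·t(Rainy)
Solving: t(Windy) = 3.4089, t(Snowy) = 3.4145, t(Rainy) = 3.5597.
Expected days from Rainy to Sunny: 3.5597.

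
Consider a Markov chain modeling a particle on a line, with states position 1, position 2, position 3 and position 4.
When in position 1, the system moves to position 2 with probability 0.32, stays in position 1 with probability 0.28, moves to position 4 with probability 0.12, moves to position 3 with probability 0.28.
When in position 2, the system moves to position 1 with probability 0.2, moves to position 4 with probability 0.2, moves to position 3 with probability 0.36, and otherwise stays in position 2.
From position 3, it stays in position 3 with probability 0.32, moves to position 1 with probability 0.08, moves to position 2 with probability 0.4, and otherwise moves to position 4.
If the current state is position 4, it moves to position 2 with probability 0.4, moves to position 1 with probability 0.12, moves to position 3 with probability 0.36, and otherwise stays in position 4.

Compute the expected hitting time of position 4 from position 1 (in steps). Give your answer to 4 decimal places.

Let t(s) be the expected number of steps to first reach position 4 from state s, with t(position 4) = 0. Conditioning on the first step:
t(position 1) = 1 + 0.28·t(position 1) + 0.32·t(position 2) + 0.28·t(position 3)
t(position 2) = 1 + 0.2·t(position 1) + 0.24·t(position 2) + 0.36·t(position 3)
t(position 3) = 1 + 0.08·t(position 1) + 0.4·t(position 2) + 0.32·t(position 3)
Solving: t(position 1) = 5.8460, t(position 2) = 5.3740, t(position 3) = 5.3195.
Expected steps from position 1 to position 4: 5.8460.

5.8460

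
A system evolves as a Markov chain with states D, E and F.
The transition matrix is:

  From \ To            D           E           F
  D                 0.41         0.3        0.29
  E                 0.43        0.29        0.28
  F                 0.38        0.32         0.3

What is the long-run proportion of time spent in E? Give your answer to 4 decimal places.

Let the stationary distribution be π with π = πP and π_1 + π_2 + π_3 = 1.
π_1 = 0.41·π_1 + 0.43·π_2 + 0.38·π_3
π_2 = 0.3·π_1 + 0.29·π_2 + 0.32·π_3
Solving with the normalization constraint gives π = (0.4074, 0.3028, 0.2899).
So the stationary probability of E is 0.3028.

0.3028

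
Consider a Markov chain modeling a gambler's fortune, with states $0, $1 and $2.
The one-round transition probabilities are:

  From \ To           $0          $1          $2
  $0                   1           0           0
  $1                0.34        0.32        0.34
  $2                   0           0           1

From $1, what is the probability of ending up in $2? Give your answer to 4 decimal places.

Let h(s) be the probability of absorption at $2 starting from transient state s. Then h($2) = 1 and h($0) = 0. By first-step analysis:
h($1) = 0.34·0 + 0.32·h($1) + 0.34·1
Solving: h($1) = 0.5000.
Starting from $1, the probability is 0.5000.

0.5000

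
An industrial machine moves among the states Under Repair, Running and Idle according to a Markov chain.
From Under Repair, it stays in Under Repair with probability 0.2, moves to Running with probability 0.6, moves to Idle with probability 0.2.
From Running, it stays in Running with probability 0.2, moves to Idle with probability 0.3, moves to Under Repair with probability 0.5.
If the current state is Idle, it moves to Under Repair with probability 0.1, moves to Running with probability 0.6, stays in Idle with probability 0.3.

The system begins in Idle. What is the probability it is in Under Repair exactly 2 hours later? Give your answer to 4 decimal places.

0.3500

Sum over the intermediate state after 1 hour:
P = P(Idle→Under Repair)·P(Under Repair→Under Repair) + P(Idle→Running)·P(Running→Under Repair) + P(Idle→Idle)·P(Idle→Under Repair)
  = 0.1×0.2 + 0.6×0.5 + 0.3×0.1
  = 0.0200 + 0.3000 + 0.0300 = 0.3500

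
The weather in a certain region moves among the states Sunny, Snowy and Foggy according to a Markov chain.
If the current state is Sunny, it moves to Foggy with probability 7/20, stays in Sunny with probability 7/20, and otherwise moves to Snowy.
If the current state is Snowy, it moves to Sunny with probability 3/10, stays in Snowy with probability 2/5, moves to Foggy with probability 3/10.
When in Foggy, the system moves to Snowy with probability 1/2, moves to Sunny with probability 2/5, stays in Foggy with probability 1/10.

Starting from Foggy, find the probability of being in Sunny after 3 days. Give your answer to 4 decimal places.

Propagate the distribution vector 3 days from Foggy.
After 0 days: (0.0000, 0.0000, 1.0000)
After 1 day: (0.4000, 0.5000, 0.1000)
After 2 days: (0.3300, 0.3700, 0.3000)
After 3 days: (0.3465, 0.3970, 0.2565)
P(in Sunny after 3 days) = 0.3465

0.3465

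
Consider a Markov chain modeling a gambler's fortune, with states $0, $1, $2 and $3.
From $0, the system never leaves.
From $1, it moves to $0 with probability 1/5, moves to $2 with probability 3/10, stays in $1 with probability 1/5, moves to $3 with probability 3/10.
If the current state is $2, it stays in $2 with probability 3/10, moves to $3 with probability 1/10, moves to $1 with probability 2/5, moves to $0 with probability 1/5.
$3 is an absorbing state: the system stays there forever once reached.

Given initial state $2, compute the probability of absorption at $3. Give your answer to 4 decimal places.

Let h(s) be the probability of absorption at $3 starting from transient state s. Then h($3) = 1 and h($0) = 0. By first-step analysis:
h($1) = 0.2·0 + 0.2·h($1) + 0.3·h($2) + 0.3·1
h($2) = 0.2·0 + 0.4·h($1) + 0.3·h($2) + 0.1·1
Solving: h($1) = 0.5455, h($2) = 0.4545.
Starting from $2, the probability is 0.4545.

0.4545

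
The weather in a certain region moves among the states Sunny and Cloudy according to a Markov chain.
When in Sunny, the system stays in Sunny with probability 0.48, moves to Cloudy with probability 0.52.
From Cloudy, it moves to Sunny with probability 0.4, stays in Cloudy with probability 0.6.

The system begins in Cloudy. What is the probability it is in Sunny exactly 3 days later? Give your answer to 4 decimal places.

0.4346

Propagate the distribution vector 3 days from Cloudy.
After 0 days: (0.0000, 1.0000)
After 1 day: (0.4000, 0.6000)
After 2 days: (0.4320, 0.5680)
After 3 days: (0.4346, 0.5654)
P(in Sunny after 3 days) = 0.4346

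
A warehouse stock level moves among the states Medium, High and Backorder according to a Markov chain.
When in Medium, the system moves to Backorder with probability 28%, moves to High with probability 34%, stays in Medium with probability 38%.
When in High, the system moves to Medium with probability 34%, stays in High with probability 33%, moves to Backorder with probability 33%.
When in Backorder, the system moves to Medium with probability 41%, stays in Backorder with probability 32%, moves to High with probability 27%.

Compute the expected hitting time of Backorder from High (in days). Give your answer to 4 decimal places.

3.2021

Let t(s) be the expected number of days to first reach Backorder from state s, with t(Backorder) = 0. Conditioning on the first day:
t(Medium) = 1 + 0.38·t(Medium) + 0.34·t(High)
t(High) = 1 + 0.34·t(Medium) + 0.33·t(High)
Solving: t(Medium) = 3.3689, t(High) = 3.2021.
Expected days from High to Backorder: 3.2021.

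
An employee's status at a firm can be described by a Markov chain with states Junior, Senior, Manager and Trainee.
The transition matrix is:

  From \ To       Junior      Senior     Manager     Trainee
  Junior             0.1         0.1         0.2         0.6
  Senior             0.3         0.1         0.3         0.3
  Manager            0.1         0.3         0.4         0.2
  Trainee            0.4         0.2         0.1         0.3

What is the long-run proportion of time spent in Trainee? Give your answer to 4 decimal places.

0.3494

Let the stationary distribution be π with π = πP and π_1 + π_2 + π_3 + π_4 = 1.
π_1 = 0.1·π_1 + 0.3·π_2 + 0.1·π_3 + 0.4·π_4
π_2 = 0.1·π_1 + 0.1·π_2 + 0.3·π_3 + 0.2·π_4
π_3 = 0.2·π_1 + 0.3·π_2 + 0.4·π_3 + 0.1·π_4
Solving with the normalization constraint gives π = (0.2410, 0.1807, 0.2289, 0.3494).
So the stationary probability of Trainee is 0.3494.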